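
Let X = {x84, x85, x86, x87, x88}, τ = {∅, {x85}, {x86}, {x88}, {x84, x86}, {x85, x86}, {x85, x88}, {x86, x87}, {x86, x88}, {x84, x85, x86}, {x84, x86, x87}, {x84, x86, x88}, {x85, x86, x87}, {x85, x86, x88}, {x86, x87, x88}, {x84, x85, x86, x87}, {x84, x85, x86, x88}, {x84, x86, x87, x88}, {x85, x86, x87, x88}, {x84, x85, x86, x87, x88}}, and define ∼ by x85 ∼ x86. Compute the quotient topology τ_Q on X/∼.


X/∼ = {[x84], [x85=x86], [x87], [x88]}; |τ_Q| = 10.

Equivalence classes: [x84], [x85=x86], [x87], [x88].
Quotient map π: X → X/∼ sends x84 ↦ [x84], x85 ↦ [x85=x86], x86 ↦ [x85=x86], x87 ↦ [x87], x88 ↦ [x88].
For each subset V ⊆ X/∼, compute π^{-1}(V) ⊆ X and check whether π^{-1}(V) ∈ τ. V is open in τ_Q iff π^{-1}(V) ∈ τ.
  V = {}: π^{-1}(V) = ∅ ∈ τ ✓.
  V = {[x84]}: π^{-1}(V) = {x84} ∉ τ ✗.
  V = {[x85=x86]}: π^{-1}(V) = {x85, x86} ∈ τ ✓.
  V = {[x84], [x85=x86]}: π^{-1}(V) = {x84, x85, x86} ∈ τ ✓.
  V = {[x87]}: π^{-1}(V) = {x87} ∉ τ ✗.
  V = {[x84], [x87]}: π^{-1}(V) = {x84, x87} ∉ τ ✗.
  V = {[x85=x86], [x87]}: π^{-1}(V) = {x85, x86, x87} ∈ τ ✓.
  V = {[x84], [x85=x86], [x87]}: π^{-1}(V) = {x84, x85, x86, x87} ∈ τ ✓.
  V = {[x88]}: π^{-1}(V) = {x88} ∈ τ ✓.
  V = {[x84], [x88]}: π^{-1}(V) = {x84, x88} ∉ τ ✗.
  V = {[x85=x86], [x88]}: π^{-1}(V) = {x85, x86, x88} ∈ τ ✓.
  V = {[x84], [x85=x86], [x88]}: π^{-1}(V) = {x84, x85, x86, x88} ∈ τ ✓.
  V = {[x87], [x88]}: π^{-1}(V) = {x87, x88} ∉ τ ✗.
  V = {[x84], [x87], [x88]}: π^{-1}(V) = {x84, x87, x88} ∉ τ ✗.
  V = {[x85=x86], [x87], [x88]}: π^{-1}(V) = {x85, x86, x87, x88} ∈ τ ✓.
  V = {[x84], [x85=x86], [x87], [x88]}: π^{-1}(V) = {x84, x85, x86, x87, x88} ∈ τ ✓.
Open sets in the quotient: τ_Q = {{}, {[x85=x86]}, {[x84], [x85=x86]}, {[x85=x86], [x87]}, {[x84], [x85=x86], [x87]}, {[x88]}, {[x85=x86], [x88]}, {[x84], [x85=x86], [x88]}, {[x85=x86], [x87], [x88]}, {[x84], [x85=x86], [x87], [x88]}} (10 elements).


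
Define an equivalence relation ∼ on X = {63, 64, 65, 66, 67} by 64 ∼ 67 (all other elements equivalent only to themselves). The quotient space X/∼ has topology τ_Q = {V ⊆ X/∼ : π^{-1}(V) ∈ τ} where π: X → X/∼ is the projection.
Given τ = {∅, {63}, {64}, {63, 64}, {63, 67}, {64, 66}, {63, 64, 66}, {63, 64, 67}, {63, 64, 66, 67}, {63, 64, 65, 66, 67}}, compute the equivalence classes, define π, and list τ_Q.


X/∼ = {[63], [64=67], [65], [66]}; |τ_Q| = 5.

Equivalence classes: [63], [64=67], [65], [66].
Quotient map π: X → X/∼ sends 63 ↦ [63], 64 ↦ [64=67], 65 ↦ [65], 66 ↦ [66], 67 ↦ [64=67].
For each subset V ⊆ X/∼, compute π^{-1}(V) ⊆ X and check whether π^{-1}(V) ∈ τ. V is open in τ_Q iff π^{-1}(V) ∈ τ.
  V = {}: π^{-1}(V) = ∅ ∈ τ ✓.
  V = {[63]}: π^{-1}(V) = {63} ∈ τ ✓.
  V = {[64=67]}: π^{-1}(V) = {64, 67} ∉ τ ✗.
  V = {[63], [64=67]}: π^{-1}(V) = {63, 64, 67} ∈ τ ✓.
  V = {[65]}: π^{-1}(V) = {65} ∉ τ ✗.
  V = {[63], [65]}: π^{-1}(V) = {63, 65} ∉ τ ✗.
  V = {[64=67], [65]}: π^{-1}(V) = {64, 65, 67} ∉ τ ✗.
  V = {[63], [64=67], [65]}: π^{-1}(V) = {63, 64, 65, 67} ∉ τ ✗.
  V = {[66]}: π^{-1}(V) = {66} ∉ τ ✗.
  V = {[63], [66]}: π^{-1}(V) = {63, 66} ∉ τ ✗.
  V = {[64=67], [66]}: π^{-1}(V) = {64, 66, 67} ∉ τ ✗.
  V = {[63], [64=67], [66]}: π^{-1}(V) = {63, 64, 66, 67} ∈ τ ✓.
  V = {[65], [66]}: π^{-1}(V) = {65, 66} ∉ τ ✗.
  V = {[63], [65], [66]}: π^{-1}(V) = {63, 65, 66} ∉ τ ✗.
  V = {[64=67], [65], [66]}: π^{-1}(V) = {64, 65, 66, 67} ∉ τ ✗.
  V = {[63], [64=67], [65], [66]}: π^{-1}(V) = {63, 64, 65, 66, 67} ∈ τ ✓.
Open sets in the quotient: τ_Q = {{}, {[63]}, {[63], [64=67]}, {[63], [64=67], [66]}, {[63], [64=67], [65], [66]}} (5 elements).


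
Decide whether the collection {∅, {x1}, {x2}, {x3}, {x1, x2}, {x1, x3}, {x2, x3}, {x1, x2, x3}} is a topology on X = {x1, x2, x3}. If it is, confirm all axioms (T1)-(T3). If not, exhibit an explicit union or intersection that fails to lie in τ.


τ IS a topology on X.

Axiom (T1): ∅ ∈ τ? Yes; X ∈ τ? Yes.
Axiom (T2/T3): check pairwise unions and intersections of members of τ.
All pairwise intersections and unions checked — each lies in τ. Therefore τ satisfies (T1), (T2), (T3): it IS a topology on X.


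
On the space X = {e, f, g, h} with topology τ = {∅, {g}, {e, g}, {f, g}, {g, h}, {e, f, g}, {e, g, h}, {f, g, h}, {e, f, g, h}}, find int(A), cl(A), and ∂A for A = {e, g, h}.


int(A) = {e, g, h}, cl(A) = {e, f, g, h}, ∂A = {f}.

Closed sets in (X, τ) are complements of opens:
  closed(X, τ) = {∅, {e}, {f}, {h}, {e, f}, {e, h}, {f, h}, {e, f, h}, {e, f, g, h}}.
int(A) = ⋃ {U ∈ τ : U ⊆ A}. Opens contained in A: ∅, {g}, {e, g}, {g, h}, {e, g, h}.
Taking the union of these: int(A) = {e, g, h}.
cl(A) = ⋂ {C closed : A ⊆ C}. Closed sets containing A: {e, f, g, h}.
Intersecting these: cl(A) = {e, f, g, h}.
∂A = cl(A) ∖ int(A) = {e, f, g, h} ∖ {e, g, h} = {f}.


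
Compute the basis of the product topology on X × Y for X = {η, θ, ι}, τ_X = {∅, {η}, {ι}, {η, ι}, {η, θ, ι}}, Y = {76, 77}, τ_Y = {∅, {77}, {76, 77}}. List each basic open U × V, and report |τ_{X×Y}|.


Basis B = {∅ × ∅, {η} × {77}, {ι} × {77}, {η} × {76, 77}, {η, ι} × {77}, {ι} × {76, 77}, {η, θ, ι} × {77}, {η, ι} × {76, 77}, {η, θ, ι} × {76, 77}}; |τ_{X×Y}| = 14.

Enumerate products U × V with U ∈ τ_X, V ∈ τ_Y (deduplicated):
  ∅ × ∅ = {} (∅)
  {η} × {77} = {(η,77)}
  {ι} × {77} = {(ι,77)}
  {η} × {76, 77} = {(η,76), (η,77)}
  {η, ι} × {77} = {(η,77), (ι,77)}
  {ι} × {76, 77} = {(ι,76), (ι,77)}
  {η, θ, ι} × {77} = {(η,77), (θ,77), (ι,77)}
  {η, ι} × {76, 77} = {(η,76), (η,77), (ι,76), (ι,77)}
  {η, θ, ι} × {76, 77} = {(η,76), (η,77), (θ,76), (θ,77), (ι,76), (ι,77)}
These 9 distinct sets form the basis B.
Close under arbitrary unions to get τ_{X×Y}; counting gives |τ_{X×Y}| = 14.


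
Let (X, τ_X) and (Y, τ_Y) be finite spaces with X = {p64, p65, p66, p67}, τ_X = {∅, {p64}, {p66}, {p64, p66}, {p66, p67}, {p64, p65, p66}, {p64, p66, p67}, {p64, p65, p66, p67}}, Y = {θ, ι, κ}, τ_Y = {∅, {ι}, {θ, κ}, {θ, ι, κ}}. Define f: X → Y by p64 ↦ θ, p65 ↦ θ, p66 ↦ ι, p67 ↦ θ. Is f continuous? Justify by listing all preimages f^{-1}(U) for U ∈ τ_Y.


f is NOT continuous.

Compute f^{-1}(U) for each U ∈ τ_Y:
  U = ∅: f^{-1}(U) = ∅ ∈ τ_X ✓.
  U = {ι}: f^{-1}(U) = {p66} ∈ τ_X ✓.
  U = {θ, κ}: f^{-1}(U) = {p64, p65, p67} ∉ τ_X ✗.
  U = {θ, ι, κ}: f^{-1}(U) = {p64, p65, p66, p67} ∈ τ_X ✓.
Found U = {θ, κ} with f^{-1}(U) = {p64, p65, p67} not in τ_X. Therefore f is NOT continuous.


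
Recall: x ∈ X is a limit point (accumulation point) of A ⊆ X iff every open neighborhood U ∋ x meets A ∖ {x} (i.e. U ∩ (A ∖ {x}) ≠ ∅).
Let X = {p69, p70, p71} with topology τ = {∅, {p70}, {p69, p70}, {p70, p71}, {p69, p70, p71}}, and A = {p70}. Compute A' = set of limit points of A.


A' = {p69, p71}

For each x ∈ X, list the open sets U ∈ τ with x ∈ U, then check whether U ∩ (A ∖ {x}) ≠ ∅ for every such U.
  x = p69: opens ∋ x are {p69, p70}, {p69, p70, p71}; each meets A ∖ {p69}, so x IS a limit point.
  x = p70: open {p70} ∋ x has {p70} ∩ (A ∖ {p70}) = ∅, so x is NOT a limit point.
  x = p71: opens ∋ x are {p70, p71}, {p69, p70, p71}; each meets A ∖ {p71}, so x IS a limit point.
Collecting: A' = {p69, p71}.


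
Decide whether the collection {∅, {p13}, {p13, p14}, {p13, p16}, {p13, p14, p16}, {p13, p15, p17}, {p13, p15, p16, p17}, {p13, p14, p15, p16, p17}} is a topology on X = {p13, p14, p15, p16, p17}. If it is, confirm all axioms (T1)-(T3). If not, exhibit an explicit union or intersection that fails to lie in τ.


τ is NOT a topology on X.

Axiom (T1): ∅ ∈ τ? Yes; X ∈ τ? Yes.
Axiom (T2/T3): check pairwise unions and intersections of members of τ.
Counterexample for (T2): {p13, p14} ∪ {p13, p15, p17} = {p13, p14, p15, p17} ∉ τ. Therefore τ is NOT a topology.


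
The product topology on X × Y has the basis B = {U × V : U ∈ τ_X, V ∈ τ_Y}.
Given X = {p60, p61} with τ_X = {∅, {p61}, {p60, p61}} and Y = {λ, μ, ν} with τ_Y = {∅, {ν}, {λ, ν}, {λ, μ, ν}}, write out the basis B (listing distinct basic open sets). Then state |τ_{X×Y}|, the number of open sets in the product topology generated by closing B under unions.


Basis B = {∅ × ∅, {p61} × {ν}, {p60, p61} × {ν}, {p61} × {λ, ν}, {p61} × {λ, μ, ν}, {p60, p61} × {λ, ν}, {p60, p61} × {λ, μ, ν}}; |τ_{X×Y}| = 10.

Enumerate products U × V with U ∈ τ_X, V ∈ τ_Y (deduplicated):
  ∅ × ∅ = {} (∅)
  {p61} × {ν} = {(p61,ν)}
  {p60, p61} × {ν} = {(p60,ν), (p61,ν)}
  {p61} × {λ, ν} = {(p61,λ), (p61,ν)}
  {p61} × {λ, μ, ν} = {(p61,λ), (p61,μ), (p61,ν)}
  {p60, p61} × {λ, ν} = {(p60,λ), (p60,ν), (p61,λ), (p61,ν)}
  {p60, p61} × {λ, μ, ν} = {(p60,λ), (p60,μ), (p60,ν), (p61,λ), (p61,μ), (p61,ν)}
These 7 distinct sets form the basis B.
Close under arbitrary unions to get τ_{X×Y}; counting gives |τ_{X×Y}| = 10.


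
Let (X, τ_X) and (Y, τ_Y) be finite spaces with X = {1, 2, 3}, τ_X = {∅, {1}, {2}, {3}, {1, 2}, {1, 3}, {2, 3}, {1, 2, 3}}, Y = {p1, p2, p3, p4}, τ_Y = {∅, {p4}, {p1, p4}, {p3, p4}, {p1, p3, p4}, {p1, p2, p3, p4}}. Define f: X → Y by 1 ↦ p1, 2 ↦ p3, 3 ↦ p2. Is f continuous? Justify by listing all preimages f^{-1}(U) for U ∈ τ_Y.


f IS continuous.

Compute f^{-1}(U) for each U ∈ τ_Y:
  U = ∅: f^{-1}(U) = ∅ ∈ τ_X ✓.
  U = {p4}: f^{-1}(U) = ∅ ∈ τ_X ✓.
  U = {p1, p4}: f^{-1}(U) = {1} ∈ τ_X ✓.
  U = {p3, p4}: f^{-1}(U) = {2} ∈ τ_X ✓.
  U = {p1, p3, p4}: f^{-1}(U) = {1, 2} ∈ τ_X ✓.
  U = {p1, p2, p3, p4}: f^{-1}(U) = {1, 2, 3} ∈ τ_X ✓.
Every preimage lies in τ_X, so f IS continuous.


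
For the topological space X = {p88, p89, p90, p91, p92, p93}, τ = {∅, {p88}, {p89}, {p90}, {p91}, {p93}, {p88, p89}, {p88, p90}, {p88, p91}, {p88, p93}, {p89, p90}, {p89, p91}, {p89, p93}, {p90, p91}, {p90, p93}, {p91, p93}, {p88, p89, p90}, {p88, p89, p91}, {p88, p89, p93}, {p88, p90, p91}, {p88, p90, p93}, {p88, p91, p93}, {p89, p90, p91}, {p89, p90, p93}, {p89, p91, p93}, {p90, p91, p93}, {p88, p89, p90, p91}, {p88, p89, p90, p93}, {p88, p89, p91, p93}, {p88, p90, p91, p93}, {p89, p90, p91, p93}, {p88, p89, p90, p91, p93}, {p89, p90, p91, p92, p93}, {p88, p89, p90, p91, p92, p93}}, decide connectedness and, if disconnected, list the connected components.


(X, τ) is disconnected; components = [{p88}, {p89, p90, p91, p92, p93}].

Find clopen sets (U ∈ τ with X ∖ U ∈ τ):
  U = ∅, X ∖ U = {p88, p89, p90, p91, p92, p93} — both open, so U is clopen.
  U = {p88}, X ∖ U = {p89, p90, p91, p92, p93} — both open, so U is clopen.
  U = {p89, p90, p91, p92, p93}, X ∖ U = {p88} — both open, so U is clopen.
  U = {p88, p89, p90, p91, p92, p93}, X ∖ U = ∅ — both open, so U is clopen.
Nontrivial clopen(s) exist: e.g. {p89, p90, p91, p92, p93}. So (X, τ) is disconnected.
Compute connected components by grouping points that agree on all clopens:
  component: {p88}
  component: {p89, p90, p91, p92, p93}


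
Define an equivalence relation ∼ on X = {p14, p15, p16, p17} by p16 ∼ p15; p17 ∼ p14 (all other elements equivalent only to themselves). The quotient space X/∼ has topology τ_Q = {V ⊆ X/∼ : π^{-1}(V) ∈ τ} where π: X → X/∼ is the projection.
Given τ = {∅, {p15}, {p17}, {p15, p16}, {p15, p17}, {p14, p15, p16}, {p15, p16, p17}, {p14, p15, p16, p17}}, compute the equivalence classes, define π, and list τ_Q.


X/∼ = {[p14=p17], [p15=p16]}; |τ_Q| = 3.

Equivalence classes: [p14=p17], [p15=p16].
Quotient map π: X → X/∼ sends p14 ↦ [p14=p17], p15 ↦ [p15=p16], p16 ↦ [p15=p16], p17 ↦ [p14=p17].
For each subset V ⊆ X/∼, compute π^{-1}(V) ⊆ X and check whether π^{-1}(V) ∈ τ. V is open in τ_Q iff π^{-1}(V) ∈ τ.
  V = {}: π^{-1}(V) = ∅ ∈ τ ✓.
  V = {[p14=p17]}: π^{-1}(V) = {p14, p17} ∉ τ ✗.
  V = {[p15=p16]}: π^{-1}(V) = {p15, p16} ∈ τ ✓.
  V = {[p14=p17], [p15=p16]}: π^{-1}(V) = {p14, p15, p16, p17} ∈ τ ✓.
Open sets in the quotient: τ_Q = {{}, {[p15=p16]}, {[p14=p17], [p15=p16]}} (3 elements).


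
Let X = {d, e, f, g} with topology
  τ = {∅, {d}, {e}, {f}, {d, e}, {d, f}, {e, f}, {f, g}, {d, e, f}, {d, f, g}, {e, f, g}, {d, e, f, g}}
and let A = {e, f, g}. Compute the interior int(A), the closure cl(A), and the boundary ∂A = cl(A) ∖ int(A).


int(A) = {e, f, g}, cl(A) = {e, f, g}, ∂A = ∅.

Closed sets in (X, τ) are complements of opens:
  closed(X, τ) = {∅, {d}, {e}, {g}, {d, e}, {d, g}, {e, g}, {f, g}, {d, e, g}, {d, f, g}, {e, f, g}, {d, e, f, g}}.
int(A) = ⋃ {U ∈ τ : U ⊆ A}. Opens contained in A: ∅, {e}, {f}, {e, f}, {f, g}, {e, f, g}.
Taking the union of these: int(A) = {e, f, g}.
cl(A) = ⋂ {C closed : A ⊆ C}. Closed sets containing A: {e, f, g}, {d, e, f, g}.
Intersecting these: cl(A) = {e, f, g}.
∂A = cl(A) ∖ int(A) = {e, f, g} ∖ {e, f, g} = ∅.


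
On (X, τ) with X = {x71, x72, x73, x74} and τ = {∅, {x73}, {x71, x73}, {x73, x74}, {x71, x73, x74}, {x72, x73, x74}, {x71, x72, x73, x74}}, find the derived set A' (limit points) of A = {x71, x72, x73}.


A' = {x71, x72, x74}

For each x ∈ X, list the open sets U ∈ τ with x ∈ U, then check whether U ∩ (A ∖ {x}) ≠ ∅ for every such U.
  x = x71: opens ∋ x are {x71, x73}, {x71, x73, x74}, {x71, x72, x73, x74}; each meets A ∖ {x71}, so x IS a limit point.
  x = x72: opens ∋ x are {x72, x73, x74}, {x71, x72, x73, x74}; each meets A ∖ {x72}, so x IS a limit point.
  x = x73: open {x73} ∋ x has {x73} ∩ (A ∖ {x73}) = ∅, so x is NOT a limit point.
  x = x74: opens ∋ x are {x73, x74}, {x71, x73, x74}, {x72, x73, x74}, {x71, x72, x73, x74}; each meets A ∖ {x74}, so x IS a limit point.
Collecting: A' = {x71, x72, x74}.


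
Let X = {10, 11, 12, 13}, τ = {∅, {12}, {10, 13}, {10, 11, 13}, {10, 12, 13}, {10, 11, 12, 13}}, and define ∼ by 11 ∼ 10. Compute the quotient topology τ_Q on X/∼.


X/∼ = {[10=11], [12], [13]}; |τ_Q| = 4.

Equivalence classes: [10=11], [12], [13].
Quotient map π: X → X/∼ sends 10 ↦ [10=11], 11 ↦ [10=11], 12 ↦ [12], 13 ↦ [13].
For each subset V ⊆ X/∼, compute π^{-1}(V) ⊆ X and check whether π^{-1}(V) ∈ τ. V is open in τ_Q iff π^{-1}(V) ∈ τ.
  V = {}: π^{-1}(V) = ∅ ∈ τ ✓.
  V = {[10=11]}: π^{-1}(V) = {10, 11} ∉ τ ✗.
  V = {[12]}: π^{-1}(V) = {12} ∈ τ ✓.
  V = {[10=11], [12]}: π^{-1}(V) = {10, 11, 12} ∉ τ ✗.
  V = {[13]}: π^{-1}(V) = {13} ∉ τ ✗.
  V = {[10=11], [13]}: π^{-1}(V) = {10, 11, 13} ∈ τ ✓.
  V = {[12], [13]}: π^{-1}(V) = {12, 13} ∉ τ ✗.
  V = {[10=11], [12], [13]}: π^{-1}(V) = {10, 11, 12, 13} ∈ τ ✓.
Open sets in the quotient: τ_Q = {{}, {[12]}, {[10=11], [13]}, {[10=11], [12], [13]}} (4 elements).


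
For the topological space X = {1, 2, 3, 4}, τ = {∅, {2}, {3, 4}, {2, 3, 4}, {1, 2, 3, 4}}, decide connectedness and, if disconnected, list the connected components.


(X, τ) is connected.

Find clopen sets (U ∈ τ with X ∖ U ∈ τ):
  U = ∅, X ∖ U = {1, 2, 3, 4} — both open, so U is clopen.
  U = {1, 2, 3, 4}, X ∖ U = ∅ — both open, so U is clopen.
Only trivial clopens (∅ and X) exist, so (X, τ) is connected.
Compute connected components by grouping points that agree on all clopens:
  component: {1, 2, 3, 4}


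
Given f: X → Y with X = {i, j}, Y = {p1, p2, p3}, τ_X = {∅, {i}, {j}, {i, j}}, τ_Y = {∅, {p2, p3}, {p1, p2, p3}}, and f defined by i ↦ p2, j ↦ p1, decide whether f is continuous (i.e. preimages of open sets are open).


f IS continuous.

Compute f^{-1}(U) for each U ∈ τ_Y:
  U = ∅: f^{-1}(U) = ∅ ∈ τ_X ✓.
  U = {p2, p3}: f^{-1}(U) = {i} ∈ τ_X ✓.
  U = {p1, p2, p3}: f^{-1}(U) = {i, j} ∈ τ_X ✓.
Every preimage lies in τ_X, so f IS continuous.


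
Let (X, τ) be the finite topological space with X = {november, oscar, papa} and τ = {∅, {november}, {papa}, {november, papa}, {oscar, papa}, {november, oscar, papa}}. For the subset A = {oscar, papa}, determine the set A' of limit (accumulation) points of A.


A' = {oscar}

For each x ∈ X, list the open sets U ∈ τ with x ∈ U, then check whether U ∩ (A ∖ {x}) ≠ ∅ for every such U.
  x = november: open {november} ∋ x has {november} ∩ (A ∖ {november}) = ∅, so x is NOT a limit point.
  x = oscar: opens ∋ x are {oscar, papa}, {november, oscar, papa}; each meets A ∖ {oscar}, so x IS a limit point.
  x = papa: open {papa} ∋ x has {papa} ∩ (A ∖ {papa}) = ∅, so x is NOT a limit point.
Collecting: A' = {oscar}.


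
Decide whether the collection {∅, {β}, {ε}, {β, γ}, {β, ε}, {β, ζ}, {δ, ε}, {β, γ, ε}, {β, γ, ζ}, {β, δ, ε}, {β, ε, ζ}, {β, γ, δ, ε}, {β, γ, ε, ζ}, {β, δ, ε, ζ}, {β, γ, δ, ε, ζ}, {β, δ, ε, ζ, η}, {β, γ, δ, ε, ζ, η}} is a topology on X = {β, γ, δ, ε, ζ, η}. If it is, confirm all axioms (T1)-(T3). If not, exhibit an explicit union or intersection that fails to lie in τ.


τ IS a topology on X.

Axiom (T1): ∅ ∈ τ? Yes; X ∈ τ? Yes.
Axiom (T2/T3): check pairwise unions and intersections of members of τ.
All pairwise intersections and unions checked — each lies in τ. Therefore τ satisfies (T1), (T2), (T3): it IS a topology on X.


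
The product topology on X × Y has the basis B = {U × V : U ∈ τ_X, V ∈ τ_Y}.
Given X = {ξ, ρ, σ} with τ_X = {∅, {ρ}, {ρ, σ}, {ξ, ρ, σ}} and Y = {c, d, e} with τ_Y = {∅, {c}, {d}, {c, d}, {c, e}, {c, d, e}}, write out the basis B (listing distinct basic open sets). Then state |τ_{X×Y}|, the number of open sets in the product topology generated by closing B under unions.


Basis B = {∅ × ∅, {ρ} × {c}, {ρ} × {d}, {ρ} × {c, d}, {ρ} × {c, e}, {ρ, σ} × {c}, {ρ, σ} × {d}, {ξ, ρ, σ} × {c}, {ξ, ρ, σ} × {d}, {ρ} × {c, d, e}, {ρ, σ} × {c, d}, {ρ, σ} × {c, e}, {ξ, ρ, σ} × {c, d}, {ξ, ρ, σ} × {c, e}, {ρ, σ} × {c, d, e}, {ξ, ρ, σ} × {c, d, e}}; |τ_{X×Y}| = 40.

Enumerate products U × V with U ∈ τ_X, V ∈ τ_Y (deduplicated):
  ∅ × ∅ = {} (∅)
  {ρ} × {c} = {(ρ,c)}
  {ρ} × {d} = {(ρ,d)}
  {ρ} × {c, d} = {(ρ,c), (ρ,d)}
  {ρ} × {c, e} = {(ρ,c), (ρ,e)}
  {ρ, σ} × {c} = {(ρ,c), (σ,c)}
  {ρ, σ} × {d} = {(ρ,d), (σ,d)}
  {ξ, ρ, σ} × {c} = {(ξ,c), (ρ,c), (σ,c)}
  {ξ, ρ, σ} × {d} = {(ξ,d), (ρ,d), (σ,d)}
  {ρ} × {c, d, e} = {(ρ,c), (ρ,d), (ρ,e)}
  {ρ, σ} × {c, d} = {(ρ,c), (ρ,d), (σ,c), (σ,d)}
  {ρ, σ} × {c, e} = {(ρ,c), (ρ,e), (σ,c), (σ,e)}
  {ξ, ρ, σ} × {c, d} = {(ξ,c), (ξ,d), (ρ,c), (ρ,d), (σ,c), (σ,d)}
  {ξ, ρ, σ} × {c, e} = {(ξ,c), (ξ,e), (ρ,c), (ρ,e), (σ,c), (σ,e)}
  {ρ, σ} × {c, d, e} = {(ρ,c), (ρ,d), (ρ,e), (σ,c), (σ,d), (σ,e)}
  {ξ, ρ, σ} × {c, d, e} = {(ξ,c), (ξ,d), (ξ,e), (ρ,c), (ρ,d), (ρ,e), (σ,c), (σ,d), (σ,e)}
These 16 distinct sets form the basis B.
Close under arbitrary unions to get τ_{X×Y}; counting gives |τ_{X×Y}| = 40.


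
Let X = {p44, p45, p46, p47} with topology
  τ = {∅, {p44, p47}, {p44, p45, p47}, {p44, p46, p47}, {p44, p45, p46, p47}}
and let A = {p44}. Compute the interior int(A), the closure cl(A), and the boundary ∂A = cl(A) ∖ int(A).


int(A) = ∅, cl(A) = {p44, p45, p46, p47}, ∂A = {p44, p45, p46, p47}.

Closed sets in (X, τ) are complements of opens:
  closed(X, τ) = {∅, {p45}, {p46}, {p45, p46}, {p44, p45, p46, p47}}.
int(A) = ⋃ {U ∈ τ : U ⊆ A}. Opens contained in A: ∅.
Taking the union of these: int(A) = ∅.
cl(A) = ⋂ {C closed : A ⊆ C}. Closed sets containing A: {p44, p45, p46, p47}.
Intersecting these: cl(A) = {p44, p45, p46, p47}.
∂A = cl(A) ∖ int(A) = {p44, p45, p46, p47} ∖ ∅ = {p44, p45, p46, p47}.


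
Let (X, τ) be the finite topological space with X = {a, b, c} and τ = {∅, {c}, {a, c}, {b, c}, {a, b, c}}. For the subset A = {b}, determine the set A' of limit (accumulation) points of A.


A' = ∅

For each x ∈ X, list the open sets U ∈ τ with x ∈ U, then check whether U ∩ (A ∖ {x}) ≠ ∅ for every such U.
  x = a: open {a, c} ∋ x has {a, c} ∩ (A ∖ {a}) = ∅, so x is NOT a limit point.
  x = b: open {b, c} ∋ x has {b, c} ∩ (A ∖ {b}) = ∅, so x is NOT a limit point.
  x = c: open {c} ∋ x has {c} ∩ (A ∖ {c}) = ∅, so x is NOT a limit point.
Collecting: A' = ∅.


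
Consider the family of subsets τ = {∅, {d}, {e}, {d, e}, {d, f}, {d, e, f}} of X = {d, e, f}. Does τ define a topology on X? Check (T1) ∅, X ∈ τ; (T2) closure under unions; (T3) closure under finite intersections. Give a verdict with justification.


τ IS a topology on X.

Axiom (T1): ∅ ∈ τ? Yes; X ∈ τ? Yes.
Axiom (T2/T3): check pairwise unions and intersections of members of τ.
All pairwise intersections and unions checked — each lies in τ. Therefore τ satisfies (T1), (T2), (T3): it IS a topology on X.


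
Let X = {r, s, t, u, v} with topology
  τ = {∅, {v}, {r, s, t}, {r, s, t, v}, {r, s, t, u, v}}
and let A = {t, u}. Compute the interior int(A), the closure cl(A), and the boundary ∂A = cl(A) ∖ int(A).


int(A) = ∅, cl(A) = {r, s, t, u}, ∂A = {r, s, t, u}.

Closed sets in (X, τ) are complements of opens:
  closed(X, τ) = {∅, {u}, {u, v}, {r, s, t, u}, {r, s, t, u, v}}.
int(A) = ⋃ {U ∈ τ : U ⊆ A}. Opens contained in A: ∅.
Taking the union of these: int(A) = ∅.
cl(A) = ⋂ {C closed : A ⊆ C}. Closed sets containing A: {r, s, t, u}, {r, s, t, u, v}.
Intersecting these: cl(A) = {r, s, t, u}.
∂A = cl(A) ∖ int(A) = {r, s, t, u} ∖ ∅ = {r, s, t, u}.


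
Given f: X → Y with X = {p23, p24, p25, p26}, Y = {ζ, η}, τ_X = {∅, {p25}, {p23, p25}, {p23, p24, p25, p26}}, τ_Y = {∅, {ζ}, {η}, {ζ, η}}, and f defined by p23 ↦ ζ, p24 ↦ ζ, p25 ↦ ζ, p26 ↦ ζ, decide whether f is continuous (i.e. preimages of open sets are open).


f IS continuous.

Compute f^{-1}(U) for each U ∈ τ_Y:
  U = ∅: f^{-1}(U) = ∅ ∈ τ_X ✓.
  U = {ζ}: f^{-1}(U) = {p23, p24, p25, p26} ∈ τ_X ✓.
  U = {η}: f^{-1}(U) = ∅ ∈ τ_X ✓.
  U = {ζ, η}: f^{-1}(U) = {p23, p24, p25, p26} ∈ τ_X ✓.
Every preimage lies in τ_X, so f IS continuous.


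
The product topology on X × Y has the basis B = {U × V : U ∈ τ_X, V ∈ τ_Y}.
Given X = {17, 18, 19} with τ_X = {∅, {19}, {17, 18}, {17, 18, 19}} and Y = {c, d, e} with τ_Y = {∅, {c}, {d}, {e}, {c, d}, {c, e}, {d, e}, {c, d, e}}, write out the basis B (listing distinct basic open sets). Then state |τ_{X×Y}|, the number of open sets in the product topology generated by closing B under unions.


Basis B = {∅ × ∅, {19} × {c}, {19} × {d}, {19} × {e}, {17, 18} × {c}, {17, 18} × {d}, {17, 18} × {e}, {19} × {c, d}, {19} × {c, e}, {19} × {d, e}, {17, 18, 19} × {c}, {17, 18, 19} × {d}, {17, 18, 19} × {e}, {19} × {c, d, e}, {17, 18} × {c, d}, {17, 18} × {c, e}, {17, 18} × {d, e}, {17, 18} × {c, d, e}, {17, 18, 19} × {c, d}, {17, 18, 19} × {c, e}, {17, 18, 19} × {d, e}, {17, 18, 19} × {c, d, e}}; |τ_{X×Y}| = 64.

Enumerate products U × V with U ∈ τ_X, V ∈ τ_Y (deduplicated):
  ∅ × ∅ = {} (∅)
  {19} × {c} = {(19,c)}
  {19} × {d} = {(19,d)}
  {19} × {e} = {(19,e)}
  {17, 18} × {c} = {(17,c), (18,c)}
  {17, 18} × {d} = {(17,d), (18,d)}
  {17, 18} × {e} = {(17,e), (18,e)}
  {19} × {c, d} = {(19,c), (19,d)}
  {19} × {c, e} = {(19,c), (19,e)}
  {19} × {d, e} = {(19,d), (19,e)}
  {17, 18, 19} × {c} = {(17,c), (18,c), (19,c)}
  {17, 18, 19} × {d} = {(17,d), (18,d), (19,d)}
  {17, 18, 19} × {e} = {(17,e), (18,e), (19,e)}
  {19} × {c, d, e} = {(19,c), (19,d), (19,e)}
  {17, 18} × {c, d} = {(17,c), (17,d), (18,c), (18,d)}
  {17, 18} × {c, e} = {(17,c), (17,e), (18,c), (18,e)}
  {17, 18} × {d, e} = {(17,d), (17,e), (18,d), (18,e)}
  {17, 18} × {c, d, e} = {(17,c), (17,d), (17,e), (18,c), (18,d), (18,e)}
  {17, 18, 19} × {c, d} = {(17,c), (17,d), (18,c), (18,d), (19,c), (19,d)}
  {17, 18, 19} × {c, e} = {(17,c), (17,e), (18,c), (18,e), (19,c), (19,e)}
  {17, 18, 19} × {d, e} = {(17,d), (17,e), (18,d), (18,e), (19,d), (19,e)}
  {17, 18, 19} × {c, d, e} = {(17,c), (17,d), (17,e), (18,c), (18,d), (18,e), (19,c), (19,d), (19,e)}
These 22 distinct sets form the basis B.
Close under arbitrary unions to get τ_{X×Y}; counting gives |τ_{X×Y}| = 64.


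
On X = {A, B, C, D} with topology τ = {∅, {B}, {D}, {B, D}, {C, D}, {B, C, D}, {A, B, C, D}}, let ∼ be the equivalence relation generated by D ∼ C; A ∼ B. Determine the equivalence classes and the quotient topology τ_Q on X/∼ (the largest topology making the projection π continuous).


X/∼ = {[A=B], [C=D]}; |τ_Q| = 3.

Equivalence classes: [A=B], [C=D].
Quotient map π: X → X/∼ sends A ↦ [A=B], B ↦ [A=B], C ↦ [C=D], D ↦ [C=D].
For each subset V ⊆ X/∼, compute π^{-1}(V) ⊆ X and check whether π^{-1}(V) ∈ τ. V is open in τ_Q iff π^{-1}(V) ∈ τ.
  V = {}: π^{-1}(V) = ∅ ∈ τ ✓.
  V = {[A=B]}: π^{-1}(V) = {A, B} ∉ τ ✗.
  V = {[C=D]}: π^{-1}(V) = {C, D} ∈ τ ✓.
  V = {[A=B], [C=D]}: π^{-1}(V) = {A, B, C, D} ∈ τ ✓.
Open sets in the quotient: τ_Q = {{}, {[C=D]}, {[A=B], [C=D]}} (3 elements).


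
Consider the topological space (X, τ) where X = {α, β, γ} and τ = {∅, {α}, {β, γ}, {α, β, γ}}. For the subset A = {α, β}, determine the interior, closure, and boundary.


int(A) = {α}, cl(A) = {α, β, γ}, ∂A = {β, γ}.

Closed sets in (X, τ) are complements of opens:
  closed(X, τ) = {∅, {α}, {β, γ}, {α, β, γ}}.
int(A) = ⋃ {U ∈ τ : U ⊆ A}. Opens contained in A: ∅, {α}.
Taking the union of these: int(A) = {α}.
cl(A) = ⋂ {C closed : A ⊆ C}. Closed sets containing A: {α, β, γ}.
Intersecting these: cl(A) = {α, β, γ}.
∂A = cl(A) ∖ int(A) = {α, β, γ} ∖ {α} = {β, γ}.


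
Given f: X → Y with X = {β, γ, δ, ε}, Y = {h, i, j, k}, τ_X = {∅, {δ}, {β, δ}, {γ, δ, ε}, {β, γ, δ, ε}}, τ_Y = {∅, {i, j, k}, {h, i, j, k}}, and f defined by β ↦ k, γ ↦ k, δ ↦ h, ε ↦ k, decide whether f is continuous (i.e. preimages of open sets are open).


f is NOT continuous.

Compute f^{-1}(U) for each U ∈ τ_Y:
  U = ∅: f^{-1}(U) = ∅ ∈ τ_X ✓.
  U = {i, j, k}: f^{-1}(U) = {β, γ, ε} ∉ τ_X ✗.
  U = {h, i, j, k}: f^{-1}(U) = {β, γ, δ, ε} ∈ τ_X ✓.
Found U = {i, j, k} with f^{-1}(U) = {β, γ, ε} not in τ_X. Therefore f is NOT continuous.


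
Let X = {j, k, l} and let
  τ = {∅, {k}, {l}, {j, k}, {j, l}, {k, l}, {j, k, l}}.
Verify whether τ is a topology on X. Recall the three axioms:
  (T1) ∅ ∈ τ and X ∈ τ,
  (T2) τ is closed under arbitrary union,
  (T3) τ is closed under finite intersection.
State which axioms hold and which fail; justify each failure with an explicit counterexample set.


τ is NOT a topology on X.

Axiom (T1): ∅ ∈ τ? Yes; X ∈ τ? Yes.
Axiom (T2/T3): check pairwise unions and intersections of members of τ.
Counterexample for (T3): {j, k} ∩ {j, l} = {j} ∉ τ. Therefore τ is NOT a topology.


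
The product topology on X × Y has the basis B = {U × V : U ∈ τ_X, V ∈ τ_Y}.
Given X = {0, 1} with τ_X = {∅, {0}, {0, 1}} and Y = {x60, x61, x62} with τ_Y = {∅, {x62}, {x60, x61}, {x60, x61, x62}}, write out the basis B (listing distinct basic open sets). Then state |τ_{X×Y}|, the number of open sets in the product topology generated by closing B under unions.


Basis B = {∅ × ∅, {0} × {x62}, {0} × {x60, x61}, {0, 1} × {x62}, {0} × {x60, x61, x62}, {0, 1} × {x60, x61}, {0, 1} × {x60, x61, x62}}; |τ_{X×Y}| = 9.

Enumerate products U × V with U ∈ τ_X, V ∈ τ_Y (deduplicated):
  ∅ × ∅ = {} (∅)
  {0} × {x62} = {(0,x62)}
  {0} × {x60, x61} = {(0,x60), (0,x61)}
  {0, 1} × {x62} = {(0,x62), (1,x62)}
  {0} × {x60, x61, x62} = {(0,x60), (0,x61), (0,x62)}
  {0, 1} × {x60, x61} = {(0,x60), (0,x61), (1,x60), (1,x61)}
  {0, 1} × {x60, x61, x62} = {(0,x60), (0,x61), (0,x62), (1,x60), (1,x61), (1,x62)}
These 7 distinct sets form the basis B.
Close under arbitrary unions to get τ_{X×Y}; counting gives |τ_{X×Y}| = 9.


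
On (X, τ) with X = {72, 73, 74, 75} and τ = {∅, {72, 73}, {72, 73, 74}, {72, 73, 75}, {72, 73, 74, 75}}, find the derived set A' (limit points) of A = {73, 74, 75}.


A' = {72, 74, 75}

For each x ∈ X, list the open sets U ∈ τ with x ∈ U, then check whether U ∩ (A ∖ {x}) ≠ ∅ for every such U.
  x = 72: opens ∋ x are {72, 73}, {72, 73, 74}, {72, 73, 75}, {72, 73, 74, 75}; each meets A ∖ {72}, so x IS a limit point.
  x = 73: open {72, 73} ∋ x has {72, 73} ∩ (A ∖ {73}) = ∅, so x is NOT a limit point.
  x = 74: opens ∋ x are {72, 73, 74}, {72, 73, 74, 75}; each meets A ∖ {74}, so x IS a limit point.
  x = 75: opens ∋ x are {72, 73, 75}, {72, 73, 74, 75}; each meets A ∖ {75}, so x IS a limit point.
Collecting: A' = {72, 74, 75}.


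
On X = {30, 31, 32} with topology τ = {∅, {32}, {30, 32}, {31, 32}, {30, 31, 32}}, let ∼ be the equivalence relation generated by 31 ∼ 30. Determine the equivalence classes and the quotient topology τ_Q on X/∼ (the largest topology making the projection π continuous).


X/∼ = {[30=31], [32]}; |τ_Q| = 3.

Equivalence classes: [30=31], [32].
Quotient map π: X → X/∼ sends 30 ↦ [30=31], 31 ↦ [30=31], 32 ↦ [32].
For each subset V ⊆ X/∼, compute π^{-1}(V) ⊆ X and check whether π^{-1}(V) ∈ τ. V is open in τ_Q iff π^{-1}(V) ∈ τ.
  V = {}: π^{-1}(V) = ∅ ∈ τ ✓.
  V = {[30=31]}: π^{-1}(V) = {30, 31} ∉ τ ✗.
  V = {[32]}: π^{-1}(V) = {32} ∈ τ ✓.
  V = {[30=31], [32]}: π^{-1}(V) = {30, 31, 32} ∈ τ ✓.
Open sets in the quotient: τ_Q = {{}, {[32]}, {[30=31], [32]}} (3 elements).


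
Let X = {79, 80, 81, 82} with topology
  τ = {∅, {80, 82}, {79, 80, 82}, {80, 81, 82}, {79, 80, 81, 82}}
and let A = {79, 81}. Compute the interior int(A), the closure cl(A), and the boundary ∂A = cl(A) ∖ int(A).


int(A) = ∅, cl(A) = {79, 81}, ∂A = {79, 81}.

Closed sets in (X, τ) are complements of opens:
  closed(X, τ) = {∅, {79}, {81}, {79, 81}, {79, 80, 81, 82}}.
int(A) = ⋃ {U ∈ τ : U ⊆ A}. Opens contained in A: ∅.
Taking the union of these: int(A) = ∅.
cl(A) = ⋂ {C closed : A ⊆ C}. Closed sets containing A: {79, 81}, {79, 80, 81, 82}.
Intersecting these: cl(A) = {79, 81}.
∂A = cl(A) ∖ int(A) = {79, 81} ∖ ∅ = {79, 81}.


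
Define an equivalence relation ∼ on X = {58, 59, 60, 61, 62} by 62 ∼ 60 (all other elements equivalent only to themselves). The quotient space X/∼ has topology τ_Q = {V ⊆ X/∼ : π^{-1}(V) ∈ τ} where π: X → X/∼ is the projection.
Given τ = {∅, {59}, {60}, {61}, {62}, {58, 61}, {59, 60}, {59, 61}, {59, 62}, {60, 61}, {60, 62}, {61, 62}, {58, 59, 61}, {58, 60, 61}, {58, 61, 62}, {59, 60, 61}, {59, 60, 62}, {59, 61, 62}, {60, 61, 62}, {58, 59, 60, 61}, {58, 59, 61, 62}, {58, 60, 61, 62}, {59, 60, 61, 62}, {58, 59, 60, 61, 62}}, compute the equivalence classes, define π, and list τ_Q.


X/∼ = {[58], [59], [60=62], [61]}; |τ_Q| = 12.

Equivalence classes: [58], [59], [60=62], [61].
Quotient map π: X → X/∼ sends 58 ↦ [58], 59 ↦ [59], 60 ↦ [60=62], 61 ↦ [61], 62 ↦ [60=62].
For each subset V ⊆ X/∼, compute π^{-1}(V) ⊆ X and check whether π^{-1}(V) ∈ τ. V is open in τ_Q iff π^{-1}(V) ∈ τ.
  V = {}: π^{-1}(V) = ∅ ∈ τ ✓.
  V = {[58]}: π^{-1}(V) = {58} ∉ τ ✗.
  V = {[59]}: π^{-1}(V) = {59} ∈ τ ✓.
  V = {[58], [59]}: π^{-1}(V) = {58, 59} ∉ τ ✗.
  V = {[60=62]}: π^{-1}(V) = {60, 62} ∈ τ ✓.
  V = {[58], [60=62]}: π^{-1}(V) = {58, 60, 62} ∉ τ ✗.
  V = {[59], [60=62]}: π^{-1}(V) = {59, 60, 62} ∈ τ ✓.
  V = {[58], [59], [60=62]}: π^{-1}(V) = {58, 59, 60, 62} ∉ τ ✗.
  V = {[61]}: π^{-1}(V) = {61} ∈ τ ✓.
  V = {[58], [61]}: π^{-1}(V) = {58, 61} ∈ τ ✓.
  V = {[59], [61]}: π^{-1}(V) = {59, 61} ∈ τ ✓.
  V = {[58], [59], [61]}: π^{-1}(V) = {58, 59, 61} ∈ τ ✓.
  V = {[60=62], [61]}: π^{-1}(V) = {60, 61, 62} ∈ τ ✓.
  V = {[58], [60=62], [61]}: π^{-1}(V) = {58, 60, 61, 62} ∈ τ ✓.
  V = {[59], [60=62], [61]}: π^{-1}(V) = {59, 60, 61, 62} ∈ τ ✓.
  V = {[58], [59], [60=62], [61]}: π^{-1}(V) = {58, 59, 60, 61, 62} ∈ τ ✓.
Open sets in the quotient: τ_Q = {{}, {[59]}, {[60=62]}, {[59], [60=62]}, {[61]}, {[58], [61]}, {[59], [61]}, {[58], [59], [61]}, {[60=62], [61]}, {[58], [60=62], [61]}, {[59], [60=62], [61]}, {[58], [59], [60=62], [61]}} (12 elements).


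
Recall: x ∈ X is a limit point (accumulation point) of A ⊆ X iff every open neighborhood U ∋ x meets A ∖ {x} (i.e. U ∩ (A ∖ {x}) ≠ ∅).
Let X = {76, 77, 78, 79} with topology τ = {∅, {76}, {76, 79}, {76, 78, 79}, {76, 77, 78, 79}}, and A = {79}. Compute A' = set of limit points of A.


A' = {77, 78}

For each x ∈ X, list the open sets U ∈ τ with x ∈ U, then check whether U ∩ (A ∖ {x}) ≠ ∅ for every such U.
  x = 76: open {76} ∋ x has {76} ∩ (A ∖ {76}) = ∅, so x is NOT a limit point.
  x = 77: opens ∋ x are {76, 77, 78, 79}; each meets A ∖ {77}, so x IS a limit point.
  x = 78: opens ∋ x are {76, 78, 79}, {76, 77, 78, 79}; each meets A ∖ {78}, so x IS a limit point.
  x = 79: open {76, 79} ∋ x has {76, 79} ∩ (A ∖ {79}) = ∅, so x is NOT a limit point.
Collecting: A' = {77, 78}.


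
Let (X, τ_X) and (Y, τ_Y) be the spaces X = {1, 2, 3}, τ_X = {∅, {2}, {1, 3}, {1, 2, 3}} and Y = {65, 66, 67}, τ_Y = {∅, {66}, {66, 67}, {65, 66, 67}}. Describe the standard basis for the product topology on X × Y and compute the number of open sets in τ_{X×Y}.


Basis B = {∅ × ∅, {2} × {66}, {1, 3} × {66}, {2} × {66, 67}, {1, 2, 3} × {66}, {2} × {65, 66, 67}, {1, 3} × {66, 67}, {1, 3} × {65, 66, 67}, {1, 2, 3} × {66, 67}, {1, 2, 3} × {65, 66, 67}}; |τ_{X×Y}| = 16.

Enumerate products U × V with U ∈ τ_X, V ∈ τ_Y (deduplicated):
  ∅ × ∅ = {} (∅)
  {2} × {66} = {(2,66)}
  {1, 3} × {66} = {(1,66), (3,66)}
  {2} × {66, 67} = {(2,66), (2,67)}
  {1, 2, 3} × {66} = {(1,66), (2,66), (3,66)}
  {2} × {65, 66, 67} = {(2,65), (2,66), (2,67)}
  {1, 3} × {66, 67} = {(1,66), (1,67), (3,66), (3,67)}
  {1, 3} × {65, 66, 67} = {(1,65), (1,66), (1,67), (3,65), (3,66), (3,67)}
  {1, 2, 3} × {66, 67} = {(1,66), (1,67), (2,66), (2,67), (3,66), (3,67)}
  {1, 2, 3} × {65, 66, 67} = {(1,65), (1,66), (1,67), (2,65), (2,66), (2,67), (3,65), (3,66), (3,67)}
These 10 distinct sets form the basis B.
Close under arbitrary unions to get τ_{X×Y}; counting gives |τ_{X×Y}| = 16.


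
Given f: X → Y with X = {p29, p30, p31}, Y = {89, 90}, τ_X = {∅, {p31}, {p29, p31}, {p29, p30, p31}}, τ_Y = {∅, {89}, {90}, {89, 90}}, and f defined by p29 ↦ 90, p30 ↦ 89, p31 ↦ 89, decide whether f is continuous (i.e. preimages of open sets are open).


f is NOT continuous.

Compute f^{-1}(U) for each U ∈ τ_Y:
  U = ∅: f^{-1}(U) = ∅ ∈ τ_X ✓.
  U = {89}: f^{-1}(U) = {p30, p31} ∉ τ_X ✗.
  U = {90}: f^{-1}(U) = {p29} ∉ τ_X ✗.
  U = {89, 90}: f^{-1}(U) = {p29, p30, p31} ∈ τ_X ✓.
Found U = {89} with f^{-1}(U) = {p30, p31} not in τ_X. Therefore f is NOT continuous.


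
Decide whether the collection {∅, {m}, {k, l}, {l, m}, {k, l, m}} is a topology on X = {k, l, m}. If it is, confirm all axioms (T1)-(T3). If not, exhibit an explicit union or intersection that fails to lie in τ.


τ is NOT a topology on X.

Axiom (T1): ∅ ∈ τ? Yes; X ∈ τ? Yes.
Axiom (T2/T3): check pairwise unions and intersections of members of τ.
Counterexample for (T3): {k, l} ∩ {l, m} = {l} ∉ τ. Therefore τ is NOT a topology.


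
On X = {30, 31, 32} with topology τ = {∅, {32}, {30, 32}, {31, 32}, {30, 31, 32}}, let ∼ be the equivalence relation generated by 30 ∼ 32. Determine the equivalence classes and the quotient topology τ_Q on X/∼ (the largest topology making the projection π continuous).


X/∼ = {[30=32], [31]}; |τ_Q| = 3.

Equivalence classes: [30=32], [31].
Quotient map π: X → X/∼ sends 30 ↦ [30=32], 31 ↦ [31], 32 ↦ [30=32].
For each subset V ⊆ X/∼, compute π^{-1}(V) ⊆ X and check whether π^{-1}(V) ∈ τ. V is open in τ_Q iff π^{-1}(V) ∈ τ.
  V = {}: π^{-1}(V) = ∅ ∈ τ ✓.
  V = {[30=32]}: π^{-1}(V) = {30, 32} ∈ τ ✓.
  V = {[31]}: π^{-1}(V) = {31} ∉ τ ✗.
  V = {[30=32], [31]}: π^{-1}(V) = {30, 31, 32} ∈ τ ✓.
Open sets in the quotient: τ_Q = {{}, {[30=32]}, {[30=32], [31]}} (3 elements).


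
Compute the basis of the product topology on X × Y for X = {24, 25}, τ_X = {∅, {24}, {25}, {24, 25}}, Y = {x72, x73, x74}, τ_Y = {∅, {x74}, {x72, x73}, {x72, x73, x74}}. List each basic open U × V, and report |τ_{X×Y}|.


Basis B = {∅ × ∅, {24} × {x74}, {25} × {x74}, {24} × {x72, x73}, {24, 25} × {x74}, {25} × {x72, x73}, {24} × {x72, x73, x74}, {25} × {x72, x73, x74}, {24, 25} × {x72, x73}, {24, 25} × {x72, x73, x74}}; |τ_{X×Y}| = 16.

Enumerate products U × V with U ∈ τ_X, V ∈ τ_Y (deduplicated):
  ∅ × ∅ = {} (∅)
  {24} × {x74} = {(24,x74)}
  {25} × {x74} = {(25,x74)}
  {24} × {x72, x73} = {(24,x72), (24,x73)}
  {24, 25} × {x74} = {(24,x74), (25,x74)}
  {25} × {x72, x73} = {(25,x72), (25,x73)}
  {24} × {x72, x73, x74} = {(24,x72), (24,x73), (24,x74)}
  {25} × {x72, x73, x74} = {(25,x72), (25,x73), (25,x74)}
  {24, 25} × {x72, x73} = {(24,x72), (24,x73), (25,x72), (25,x73)}
  {24, 25} × {x72, x73, x74} = {(24,x72), (24,x73), (24,x74), (25,x72), (25,x73), (25,x74)}
These 10 distinct sets form the basis B.
Close under arbitrary unions to get τ_{X×Y}; counting gives |τ_{X×Y}| = 16.


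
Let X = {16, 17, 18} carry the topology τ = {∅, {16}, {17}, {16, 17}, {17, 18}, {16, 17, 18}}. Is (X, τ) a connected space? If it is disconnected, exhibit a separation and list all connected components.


(X, τ) is disconnected; components = [{16}, {17, 18}].

Find clopen sets (U ∈ τ with X ∖ U ∈ τ):
  U = ∅, X ∖ U = {16, 17, 18} — both open, so U is clopen.
  U = {16}, X ∖ U = {17, 18} — both open, so U is clopen.
  U = {17, 18}, X ∖ U = {16} — both open, so U is clopen.
  U = {16, 17, 18}, X ∖ U = ∅ — both open, so U is clopen.
Nontrivial clopen(s) exist: e.g. {17, 18}. So (X, τ) is disconnected.
Compute connected components by grouping points that agree on all clopens:
  component: {16}
  component: {17, 18}


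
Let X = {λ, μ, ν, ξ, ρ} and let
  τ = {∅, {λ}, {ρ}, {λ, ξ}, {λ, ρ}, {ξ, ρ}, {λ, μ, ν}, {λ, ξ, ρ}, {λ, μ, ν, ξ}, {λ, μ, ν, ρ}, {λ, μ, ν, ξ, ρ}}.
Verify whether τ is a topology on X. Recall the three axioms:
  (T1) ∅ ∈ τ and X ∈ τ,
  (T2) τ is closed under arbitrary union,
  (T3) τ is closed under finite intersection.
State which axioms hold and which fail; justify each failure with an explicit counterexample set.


τ is NOT a topology on X.

Axiom (T1): ∅ ∈ τ? Yes; X ∈ τ? Yes.
Axiom (T2/T3): check pairwise unions and intersections of members of τ.
Counterexample for (T3): {λ, ξ} ∩ {ξ, ρ} = {ξ} ∉ τ. Therefore τ is NOT a topology.


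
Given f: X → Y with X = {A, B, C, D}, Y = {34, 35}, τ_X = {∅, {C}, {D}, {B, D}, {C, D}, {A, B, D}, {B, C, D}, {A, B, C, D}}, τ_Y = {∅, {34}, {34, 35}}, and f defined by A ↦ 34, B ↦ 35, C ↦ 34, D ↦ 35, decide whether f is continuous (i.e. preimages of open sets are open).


f is NOT continuous.

Compute f^{-1}(U) for each U ∈ τ_Y:
  U = ∅: f^{-1}(U) = ∅ ∈ τ_X ✓.
  U = {34}: f^{-1}(U) = {A, C} ∉ τ_X ✗.
  U = {34, 35}: f^{-1}(U) = {A, B, C, D} ∈ τ_X ✓.
Found U = {34} with f^{-1}(U) = {A, C} not in τ_X. Therefore f is NOT continuous.


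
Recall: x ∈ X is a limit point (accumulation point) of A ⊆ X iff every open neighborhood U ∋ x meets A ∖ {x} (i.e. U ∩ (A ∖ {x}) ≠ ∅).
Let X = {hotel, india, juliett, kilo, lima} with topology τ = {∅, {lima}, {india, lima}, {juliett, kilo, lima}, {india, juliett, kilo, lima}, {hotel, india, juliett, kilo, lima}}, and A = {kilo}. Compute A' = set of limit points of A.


A' = {hotel, juliett}

For each x ∈ X, list the open sets U ∈ τ with x ∈ U, then check whether U ∩ (A ∖ {x}) ≠ ∅ for every such U.
  x = hotel: opens ∋ x are {hotel, india, juliett, kilo, lima}; each meets A ∖ {hotel}, so x IS a limit point.
  x = india: open {india, lima} ∋ x has {india, lima} ∩ (A ∖ {india}) = ∅, so x is NOT a limit point.
  x = juliett: opens ∋ x are {juliett, kilo, lima}, {india, juliett, kilo, lima}, {hotel, india, juliett, kilo, lima}; each meets A ∖ {juliett}, so x IS a limit point.
  x = kilo: open {juliett, kilo, lima} ∋ x has {juliett, kilo, lima} ∩ (A ∖ {kilo}) = ∅, so x is NOT a limit point.
  x = lima: open {lima} ∋ x has {lima} ∩ (A ∖ {lima}) = ∅, so x is NOT a limit point.
Collecting: A' = {hotel, juliett}.
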